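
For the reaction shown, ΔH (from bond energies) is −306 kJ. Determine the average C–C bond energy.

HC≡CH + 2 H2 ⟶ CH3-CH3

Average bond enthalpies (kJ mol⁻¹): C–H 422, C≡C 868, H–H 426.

D(C–C) ≈ 338 kJ/mol

Let D be the C–C bond energy.
Σ(broken) = 1×868 + 2×422 + 2×426 = 2564
Σ(formed) = 1×D + 6×422 = 2532 + D
ΔH = Σ(broken) − Σ(formed) = (2564) − (2532 + D) = +32 − D
Setting this equal to −306 kJ gives D = 338 kJ/mol.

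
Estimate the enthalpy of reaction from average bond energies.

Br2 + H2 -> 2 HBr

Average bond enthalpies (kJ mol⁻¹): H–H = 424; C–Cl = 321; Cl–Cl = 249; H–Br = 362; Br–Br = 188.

ΔH ≈ −112 kJ

Bonds broken (reactants):
  Br–Br: 1 × 188 = 188
  H–H: 1 × 424 = 424
  Σ(broken) = 612 kJ
Bonds formed (products):
  H–Br: 2 × 362 = 724
  Σ(formed) = 724 kJ
ΔH = Σ(broken) − Σ(formed) = 612 − 724 = −112 kJ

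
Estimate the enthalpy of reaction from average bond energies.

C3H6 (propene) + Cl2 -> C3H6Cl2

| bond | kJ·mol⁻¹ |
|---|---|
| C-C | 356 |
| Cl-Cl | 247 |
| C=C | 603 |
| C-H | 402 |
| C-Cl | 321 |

ΔH ≈ −148 kJ

Bonds broken (reactants):
  C-C: 1 × 356 = 356
  C-H: 6 × 402 = 2412
  C=C: 1 × 603 = 603
  Cl-Cl: 1 × 247 = 247
  Σ(broken) = 3618 kJ
Bonds formed (products):
  C-C: 2 × 356 = 712
  C-Cl: 2 × 321 = 642
  C-H: 6 × 402 = 2412
  Σ(formed) = 3766 kJ
ΔH = Σ(broken) − Σ(formed) = 3618 − 3766 = −148 kJ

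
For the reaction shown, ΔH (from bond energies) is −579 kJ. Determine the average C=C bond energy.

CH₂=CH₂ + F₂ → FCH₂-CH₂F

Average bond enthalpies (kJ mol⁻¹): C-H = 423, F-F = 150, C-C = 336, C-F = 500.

D(C=C) ≈ 607 kJ/mol

Let D be the C=C bond energy.
Σ(broken) = 4×423 + 1×D + 1×150 = 1842 + D
Σ(formed) = 1×336 + 2×500 + 4×423 = 3028
ΔH = Σ(broken) − Σ(formed) = (1842 + D) − (3028) = −1186 + D
Setting this equal to −579 kJ gives D = 607 kJ/mol.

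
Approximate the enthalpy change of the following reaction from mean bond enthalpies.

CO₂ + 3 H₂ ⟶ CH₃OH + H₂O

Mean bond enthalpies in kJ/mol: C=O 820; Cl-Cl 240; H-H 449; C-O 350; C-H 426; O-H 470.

ΔH ≈ −51 kJ

Bonds broken (reactants):
  C=O: 2 × 820 = 1640
  H-H: 3 × 449 = 1347
  Σ(broken) = 2987 kJ
Bonds formed (products):
  C-H: 3 × 426 = 1278
  C-O: 1 × 350 = 350
  O-H: 3 × 470 = 1410
  Σ(formed) = 3038 kJ
ΔH = Σ(broken) − Σ(formed) = 2987 − 3038 = −51 kJ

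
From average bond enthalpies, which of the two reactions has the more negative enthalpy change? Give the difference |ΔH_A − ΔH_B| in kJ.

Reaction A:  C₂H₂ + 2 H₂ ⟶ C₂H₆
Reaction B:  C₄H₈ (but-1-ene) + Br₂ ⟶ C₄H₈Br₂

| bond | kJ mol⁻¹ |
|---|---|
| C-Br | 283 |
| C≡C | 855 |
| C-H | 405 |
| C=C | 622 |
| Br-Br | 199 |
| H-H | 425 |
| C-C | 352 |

Reaction A, by 170 kJ

Reaction A:
  Bonds broken (reactants):
    C≡C: 1 × 855 = 855
    C-H: 2 × 405 = 810
    H-H: 2 × 425 = 850
    Σ(broken) = 2515 kJ
  Bonds formed (products):
    C-C: 1 × 352 = 352
    C-H: 6 × 405 = 2430
    Σ(formed) = 2782 kJ
  ΔH_A = 2515 − 2782 = −267 kJ
Reaction B:
  Bonds broken (reactants):
    Br-Br: 1 × 199 = 199
    C-C: 2 × 352 = 704
    C-H: 8 × 405 = 3240
    C=C: 1 × 622 = 622
    Σ(broken) = 4765 kJ
  Bonds formed (products):
    C-Br: 2 × 283 = 566
    C-C: 3 × 352 = 1056
    C-H: 8 × 405 = 3240
    Σ(formed) = 4862 kJ
  ΔH_B = 4765 − 4862 = −97 kJ
ΔH_A − ΔH_B = −170 kJ, so reaction A has the more negative ΔH; |ΔH_A − ΔH_B| = 170 kJ.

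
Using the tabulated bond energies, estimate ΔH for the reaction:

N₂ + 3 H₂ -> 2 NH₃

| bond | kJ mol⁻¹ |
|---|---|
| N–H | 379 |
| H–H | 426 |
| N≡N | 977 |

Bonds broken (reactants):
  H–H: 3 × 426 = 1278
  N≡N: 1 × 977 = 977
  Σ(broken) = 2255 kJ
Bonds formed (products):
  N–H: 6 × 379 = 2274
  Σ(formed) = 2274 kJ
ΔH = Σ(broken) − Σ(formed) = 2255 − 2274 = −19 kJ

ΔH ≈ −19 kJ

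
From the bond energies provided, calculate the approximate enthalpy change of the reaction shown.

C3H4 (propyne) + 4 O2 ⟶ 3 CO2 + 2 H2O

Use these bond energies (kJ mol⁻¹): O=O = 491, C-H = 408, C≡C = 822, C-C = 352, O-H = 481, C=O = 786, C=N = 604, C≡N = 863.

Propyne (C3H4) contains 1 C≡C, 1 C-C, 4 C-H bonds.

ΔH ≈ −1870 kJ

Bonds broken (reactants):
  C≡C: 1 × 822 = 822
  C-C: 1 × 352 = 352
  C-H: 4 × 408 = 1632
  O=O: 4 × 491 = 1964
  Σ(broken) = 4770 kJ
Bonds formed (products):
  C=O: 6 × 786 = 4716
  O-H: 4 × 481 = 1924
  Σ(formed) = 6640 kJ
ΔH = Σ(broken) − Σ(formed) = 4770 − 6640 = −1870 kJ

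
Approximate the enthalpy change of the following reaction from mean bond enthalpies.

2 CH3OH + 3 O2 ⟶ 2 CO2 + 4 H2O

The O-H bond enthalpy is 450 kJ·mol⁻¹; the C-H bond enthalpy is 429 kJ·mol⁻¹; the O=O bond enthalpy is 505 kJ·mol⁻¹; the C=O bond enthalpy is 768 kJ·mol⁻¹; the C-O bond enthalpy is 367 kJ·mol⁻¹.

Bonds broken (reactants):
  C-H: 6 × 429 = 2574
  C-O: 2 × 367 = 734
  O-H: 2 × 450 = 900
  O=O: 3 × 505 = 1515
  Σ(broken) = 5723 kJ
Bonds formed (products):
  C=O: 4 × 768 = 3072
  O-H: 8 × 450 = 3600
  Σ(formed) = 6672 kJ
ΔH = Σ(broken) − Σ(formed) = 5723 − 6672 = −949 kJ

ΔH ≈ −949 kJ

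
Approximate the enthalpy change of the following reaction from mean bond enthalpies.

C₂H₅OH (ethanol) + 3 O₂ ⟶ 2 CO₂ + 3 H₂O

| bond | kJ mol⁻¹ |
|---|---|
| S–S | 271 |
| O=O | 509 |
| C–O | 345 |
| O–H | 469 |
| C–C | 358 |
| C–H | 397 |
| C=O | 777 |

Bonds broken (reactants):
  C–C: 1 × 358 = 358
  C–H: 5 × 397 = 1985
  C–O: 1 × 345 = 345
  O–H: 1 × 469 = 469
  O=O: 3 × 509 = 1527
  Σ(broken) = 4684 kJ
Bonds formed (products):
  C=O: 4 × 777 = 3108
  O–H: 6 × 469 = 2814
  Σ(formed) = 5922 kJ
ΔH = Σ(broken) − Σ(formed) = 4684 − 5922 = −1238 kJ

ΔH ≈ −1238 kJ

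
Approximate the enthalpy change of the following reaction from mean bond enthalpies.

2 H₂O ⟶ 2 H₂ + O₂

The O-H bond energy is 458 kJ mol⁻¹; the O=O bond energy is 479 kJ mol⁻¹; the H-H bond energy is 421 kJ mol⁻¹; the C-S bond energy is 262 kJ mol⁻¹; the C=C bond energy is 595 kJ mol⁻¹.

ΔH ≈ +511 kJ

Bonds broken (reactants):
  O-H: 4 × 458 = 1832
  Σ(broken) = 1832 kJ
Bonds formed (products):
  H-H: 2 × 421 = 842
  O=O: 1 × 479 = 479
  Σ(formed) = 1321 kJ
ΔH = Σ(broken) − Σ(formed) = 1832 − 1321 = +511 kJ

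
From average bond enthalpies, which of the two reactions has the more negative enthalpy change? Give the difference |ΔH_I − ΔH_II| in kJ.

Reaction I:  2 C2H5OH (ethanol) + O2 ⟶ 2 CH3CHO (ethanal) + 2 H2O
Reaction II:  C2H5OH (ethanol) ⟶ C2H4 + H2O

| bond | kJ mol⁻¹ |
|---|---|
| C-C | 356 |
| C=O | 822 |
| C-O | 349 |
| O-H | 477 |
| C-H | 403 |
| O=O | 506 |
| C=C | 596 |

Reaction I:
  Bonds broken (reactants):
    C-C: 2 × 356 = 712
    C-H: 10 × 403 = 4030
    C-O: 2 × 349 = 698
    O-H: 2 × 477 = 954
    O=O: 1 × 506 = 506
    Σ(broken) = 6900 kJ
  Bonds formed (products):
    C-C: 2 × 356 = 712
    C-H: 8 × 403 = 3224
    C=O: 2 × 822 = 1644
    O-H: 4 × 477 = 1908
    Σ(formed) = 7488 kJ
  ΔH_I = 6900 − 7488 = −588 kJ
Reaction II:
  Bonds broken (reactants):
    C-C: 1 × 356 = 356
    C-H: 5 × 403 = 2015
    C-O: 1 × 349 = 349
    O-H: 1 × 477 = 477
    Σ(broken) = 3197 kJ
  Bonds formed (products):
    C-H: 4 × 403 = 1612
    C=C: 1 × 596 = 596
    O-H: 2 × 477 = 954
    Σ(formed) = 3162 kJ
  ΔH_II = 3197 − 3162 = +35 kJ
ΔH_I − ΔH_II = −623 kJ, so reaction I has the more negative ΔH; |ΔH_I − ΔH_II| = 623 kJ.

Reaction I, by 623 kJ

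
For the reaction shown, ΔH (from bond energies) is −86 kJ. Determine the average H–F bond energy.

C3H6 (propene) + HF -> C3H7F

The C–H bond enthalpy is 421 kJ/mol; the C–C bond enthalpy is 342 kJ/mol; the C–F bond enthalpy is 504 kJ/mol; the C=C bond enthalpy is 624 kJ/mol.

Let D be the H–F bond energy.
Σ(broken) = 1×342 + 6×421 + 1×624 + 1×D = 3492 + D
Σ(formed) = 2×342 + 1×504 + 7×421 = 4135
ΔH = Σ(broken) − Σ(formed) = (3492 + D) − (4135) = −643 + D
Setting this equal to −86 kJ gives D = 557 kJ/mol.

D(H–F) ≈ 557 kJ/mol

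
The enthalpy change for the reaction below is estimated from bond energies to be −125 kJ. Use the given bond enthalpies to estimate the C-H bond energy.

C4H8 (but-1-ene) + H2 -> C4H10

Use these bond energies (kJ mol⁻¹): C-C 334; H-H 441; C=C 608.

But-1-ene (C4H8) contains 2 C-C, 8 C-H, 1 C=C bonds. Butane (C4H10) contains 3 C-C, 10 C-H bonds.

D(C-H) ≈ 420 kJ/mol

Let D be the C-H bond energy.
Σ(broken) = 2×334 + 8×D + 1×608 + 1×441 = 1717 + 8D
Σ(formed) = 3×334 + 10×D = 1002 + 10D
ΔH = Σ(broken) − Σ(formed) = (1717 + 8D) − (1002 + 10D) = +715 − 2D
Setting this equal to −125 kJ gives 2D = 840, so D = 420 kJ/mol.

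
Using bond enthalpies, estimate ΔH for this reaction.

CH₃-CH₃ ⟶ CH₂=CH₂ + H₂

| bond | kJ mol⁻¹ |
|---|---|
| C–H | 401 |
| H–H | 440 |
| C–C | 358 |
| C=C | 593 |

Bonds broken (reactants):
  C–C: 1 × 358 = 358
  C–H: 6 × 401 = 2406
  Σ(broken) = 2764 kJ
Bonds formed (products):
  C–H: 4 × 401 = 1604
  C=C: 1 × 593 = 593
  H–H: 1 × 440 = 440
  Σ(formed) = 2637 kJ
ΔH = Σ(broken) − Σ(formed) = 2764 − 2637 = +127 kJ

ΔH ≈ +127 kJ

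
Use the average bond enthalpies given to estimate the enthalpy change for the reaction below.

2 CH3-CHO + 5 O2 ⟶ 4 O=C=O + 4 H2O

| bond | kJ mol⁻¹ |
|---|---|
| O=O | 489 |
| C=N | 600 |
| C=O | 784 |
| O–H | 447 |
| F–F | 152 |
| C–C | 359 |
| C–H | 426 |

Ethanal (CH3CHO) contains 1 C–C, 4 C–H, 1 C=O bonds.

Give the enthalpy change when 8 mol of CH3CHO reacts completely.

Bonds broken (reactants):
  C–C: 2 × 359 = 718
  C–H: 8 × 426 = 3408
  C=O: 2 × 784 = 1568
  O=O: 5 × 489 = 2445
  Σ(broken) = 8139 kJ
Bonds formed (products):
  C=O: 8 × 784 = 6272
  O–H: 8 × 447 = 3576
  Σ(formed) = 9848 kJ
ΔH = Σ(broken) − Σ(formed) = 8139 − 9848 = −1709 kJ
For 4× the reaction as written: 4 × (−1709) = −6836 kJ

ΔH = −6836 kJ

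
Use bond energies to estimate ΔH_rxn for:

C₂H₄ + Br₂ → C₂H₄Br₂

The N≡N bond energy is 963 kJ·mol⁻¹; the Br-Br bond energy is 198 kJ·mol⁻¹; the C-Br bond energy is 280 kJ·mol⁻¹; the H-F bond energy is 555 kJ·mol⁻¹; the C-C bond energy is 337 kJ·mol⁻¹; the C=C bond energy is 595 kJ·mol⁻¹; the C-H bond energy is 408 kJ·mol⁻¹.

Bonds broken (reactants):
  Br-Br: 1 × 198 = 198
  C-H: 4 × 408 = 1632
  C=C: 1 × 595 = 595
  Σ(broken) = 2425 kJ
Bonds formed (products):
  C-Br: 2 × 280 = 560
  C-C: 1 × 337 = 337
  C-H: 4 × 408 = 1632
  Σ(formed) = 2529 kJ
ΔH = Σ(broken) − Σ(formed) = 2425 − 2529 = −104 kJ

ΔH ≈ −104 kJ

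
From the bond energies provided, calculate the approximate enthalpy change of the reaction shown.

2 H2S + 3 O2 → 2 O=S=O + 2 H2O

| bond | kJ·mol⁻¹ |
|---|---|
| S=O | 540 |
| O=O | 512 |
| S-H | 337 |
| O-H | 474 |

ΔH ≈ −1172 kJ

Bonds broken (reactants):
  O=O: 3 × 512 = 1536
  S-H: 4 × 337 = 1348
  Σ(broken) = 2884 kJ
Bonds formed (products):
  O-H: 4 × 474 = 1896
  S=O: 4 × 540 = 2160
  Σ(formed) = 4056 kJ
ΔH = Σ(broken) − Σ(formed) = 2884 − 4056 = −1172 kJ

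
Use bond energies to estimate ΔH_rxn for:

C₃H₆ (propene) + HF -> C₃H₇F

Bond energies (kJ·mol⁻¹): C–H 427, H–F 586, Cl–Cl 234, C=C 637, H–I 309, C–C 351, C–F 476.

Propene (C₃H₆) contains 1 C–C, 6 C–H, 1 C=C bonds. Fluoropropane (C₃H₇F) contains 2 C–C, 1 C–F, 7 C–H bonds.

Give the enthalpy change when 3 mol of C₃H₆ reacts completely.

ΔH = −93 kJ

Bonds broken (reactants):
  C–C: 1 × 351 = 351
  C–H: 6 × 427 = 2562
  C=C: 1 × 637 = 637
  H–F: 1 × 586 = 586
  Σ(broken) = 4136 kJ
Bonds formed (products):
  C–C: 2 × 351 = 702
  C–F: 1 × 476 = 476
  C–H: 7 × 427 = 2989
  Σ(formed) = 4167 kJ
ΔH = Σ(broken) − Σ(formed) = 4136 − 4167 = −31 kJ
For 3× the reaction as written: 3 × (−31) = −93 kJ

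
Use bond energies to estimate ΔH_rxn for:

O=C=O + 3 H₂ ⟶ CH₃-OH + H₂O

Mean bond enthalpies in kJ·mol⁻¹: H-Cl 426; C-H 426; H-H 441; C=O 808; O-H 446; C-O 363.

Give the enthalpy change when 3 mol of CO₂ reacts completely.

ΔH = −120 kJ

Bonds broken (reactants):
  C=O: 2 × 808 = 1616
  H-H: 3 × 441 = 1323
  Σ(broken) = 2939 kJ
Bonds formed (products):
  C-H: 3 × 426 = 1278
  C-O: 1 × 363 = 363
  O-H: 3 × 446 = 1338
  Σ(formed) = 2979 kJ
ΔH = Σ(broken) − Σ(formed) = 2939 − 2979 = −40 kJ
For 3× the reaction as written: 3 × (−40) = −120 kJ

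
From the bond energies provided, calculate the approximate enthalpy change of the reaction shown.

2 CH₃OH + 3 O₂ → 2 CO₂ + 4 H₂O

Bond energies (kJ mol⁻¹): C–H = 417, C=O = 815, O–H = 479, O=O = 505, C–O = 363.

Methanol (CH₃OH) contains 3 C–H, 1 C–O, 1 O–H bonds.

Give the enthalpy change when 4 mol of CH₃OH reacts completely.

ΔH = −2782 kJ

Bonds broken (reactants):
  C–H: 6 × 417 = 2502
  C–O: 2 × 363 = 726
  O–H: 2 × 479 = 958
  O=O: 3 × 505 = 1515
  Σ(broken) = 5701 kJ
Bonds formed (products):
  C=O: 4 × 815 = 3260
  O–H: 8 × 479 = 3832
  Σ(formed) = 7092 kJ
ΔH = Σ(broken) − Σ(formed) = 5701 − 7092 = −1391 kJ
For 2× the reaction as written: 2 × (−1391) = −2782 kJ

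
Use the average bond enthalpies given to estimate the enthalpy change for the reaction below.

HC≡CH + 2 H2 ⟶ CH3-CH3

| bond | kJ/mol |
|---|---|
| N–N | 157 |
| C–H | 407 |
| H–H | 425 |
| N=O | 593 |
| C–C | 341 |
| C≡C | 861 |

ΔH ≈ −258 kJ

Bonds broken (reactants):
  C≡C: 1 × 861 = 861
  C–H: 2 × 407 = 814
  H–H: 2 × 425 = 850
  Σ(broken) = 2525 kJ
Bonds formed (products):
  C–C: 1 × 341 = 341
  C–H: 6 × 407 = 2442
  Σ(formed) = 2783 kJ
ΔH = Σ(broken) − Σ(formed) = 2525 − 2783 = −258 kJ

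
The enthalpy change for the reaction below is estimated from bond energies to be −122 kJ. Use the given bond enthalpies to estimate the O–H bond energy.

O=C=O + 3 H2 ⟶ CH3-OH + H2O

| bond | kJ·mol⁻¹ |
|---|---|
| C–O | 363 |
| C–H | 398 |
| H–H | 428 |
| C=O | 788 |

D(O–H) ≈ 475 kJ/mol

Let D be the O–H bond energy.
Σ(broken) = 2×788 + 3×428 = 2860
Σ(formed) = 3×398 + 1×363 + 3×D = 1557 + 3D
ΔH = Σ(broken) − Σ(formed) = (2860) − (1557 + 3D) = +1303 − 3D
Setting this equal to −122 kJ gives 3D = 1425, so D = 475 kJ/mol.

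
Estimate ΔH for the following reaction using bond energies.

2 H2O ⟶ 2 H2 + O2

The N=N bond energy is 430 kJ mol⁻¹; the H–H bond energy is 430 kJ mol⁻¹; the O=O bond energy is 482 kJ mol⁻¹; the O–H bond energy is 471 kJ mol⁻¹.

Bonds broken (reactants):
  O–H: 4 × 471 = 1884
  Σ(broken) = 1884 kJ
Bonds formed (products):
  H–H: 2 × 430 = 860
  O=O: 1 × 482 = 482
  Σ(formed) = 1342 kJ
ΔH = Σ(broken) − Σ(formed) = 1884 − 1342 = +542 kJ

ΔH ≈ +542 kJ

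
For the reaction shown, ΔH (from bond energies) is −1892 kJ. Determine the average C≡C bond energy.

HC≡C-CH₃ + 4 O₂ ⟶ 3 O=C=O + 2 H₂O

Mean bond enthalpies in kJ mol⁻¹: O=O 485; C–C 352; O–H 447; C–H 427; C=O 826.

Let D be the C≡C bond energy.
Σ(broken) = 1×D + 1×352 + 4×427 + 4×485 = 4000 + D
Σ(formed) = 6×826 + 4×447 = 6744
ΔH = Σ(broken) − Σ(formed) = (4000 + D) − (6744) = −2744 + D
Setting this equal to −1892 kJ gives D = 852 kJ/mol.

D(C≡C) ≈ 852 kJ/mol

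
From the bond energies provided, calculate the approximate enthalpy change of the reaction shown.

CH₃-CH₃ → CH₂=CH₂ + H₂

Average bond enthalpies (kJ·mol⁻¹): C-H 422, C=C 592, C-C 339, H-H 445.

Bonds broken (reactants):
  C-C: 1 × 339 = 339
  C-H: 6 × 422 = 2532
  Σ(broken) = 2871 kJ
Bonds formed (products):
  C-H: 4 × 422 = 1688
  C=C: 1 × 592 = 592
  H-H: 1 × 445 = 445
  Σ(formed) = 2725 kJ
ΔH = Σ(broken) − Σ(formed) = 2871 − 2725 = +146 kJ

ΔH ≈ +146 kJ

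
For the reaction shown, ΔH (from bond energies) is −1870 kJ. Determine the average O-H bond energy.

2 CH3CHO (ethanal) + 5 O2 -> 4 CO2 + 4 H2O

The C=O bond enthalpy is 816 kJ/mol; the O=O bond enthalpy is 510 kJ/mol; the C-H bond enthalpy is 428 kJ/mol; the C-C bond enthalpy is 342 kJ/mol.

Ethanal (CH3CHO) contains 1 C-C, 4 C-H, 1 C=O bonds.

D(O-H) ≈ 454 kJ/mol

Let D be the O-H bond energy.
Σ(broken) = 2×342 + 8×428 + 2×816 + 5×510 = 8290
Σ(formed) = 8×816 + 8×D = 6528 + 8D
ΔH = Σ(broken) − Σ(formed) = (8290) − (6528 + 8D) = +1762 − 8D
Setting this equal to −1870 kJ gives 8D = 3632, so D = 454 kJ/mol.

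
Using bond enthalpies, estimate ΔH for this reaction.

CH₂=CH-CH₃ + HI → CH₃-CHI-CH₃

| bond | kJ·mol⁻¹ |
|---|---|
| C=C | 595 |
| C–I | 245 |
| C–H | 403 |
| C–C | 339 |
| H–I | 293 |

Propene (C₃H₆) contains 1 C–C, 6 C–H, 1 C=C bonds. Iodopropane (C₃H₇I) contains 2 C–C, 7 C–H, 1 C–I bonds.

ΔH ≈ −99 kJ

Bonds broken (reactants):
  C–C: 1 × 339 = 339
  C–H: 6 × 403 = 2418
  C=C: 1 × 595 = 595
  H–I: 1 × 293 = 293
  Σ(broken) = 3645 kJ
Bonds formed (products):
  C–C: 2 × 339 = 678
  C–H: 7 × 403 = 2821
  C–I: 1 × 245 = 245
  Σ(formed) = 3744 kJ
ΔH = Σ(broken) − Σ(formed) = 3645 − 3744 = −99 kJ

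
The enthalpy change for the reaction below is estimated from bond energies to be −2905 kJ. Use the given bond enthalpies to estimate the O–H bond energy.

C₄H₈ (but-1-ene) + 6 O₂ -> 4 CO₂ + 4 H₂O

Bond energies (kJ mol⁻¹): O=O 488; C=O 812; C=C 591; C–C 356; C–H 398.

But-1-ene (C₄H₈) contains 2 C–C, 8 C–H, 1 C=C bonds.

Let D be the O–H bond energy.
Σ(broken) = 2×356 + 8×398 + 1×591 + 6×488 = 7415
Σ(formed) = 8×812 + 8×D = 6496 + 8D
ΔH = Σ(broken) − Σ(formed) = (7415) − (6496 + 8D) = +919 − 8D
Setting this equal to −2905 kJ gives 8D = 3824, so D = 478 kJ/mol.

D(O–H) ≈ 478 kJ/mol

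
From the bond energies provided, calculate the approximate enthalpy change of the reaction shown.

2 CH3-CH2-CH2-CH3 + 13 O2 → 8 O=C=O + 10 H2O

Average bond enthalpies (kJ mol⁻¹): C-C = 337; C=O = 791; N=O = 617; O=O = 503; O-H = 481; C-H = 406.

ΔH ≈ −5595 kJ

Bonds broken (reactants):
  C-C: 6 × 337 = 2022
  C-H: 20 × 406 = 8120
  O=O: 13 × 503 = 6539
  Σ(broken) = 16681 kJ
Bonds formed (products):
  C=O: 16 × 791 = 12656
  O-H: 20 × 481 = 9620
  Σ(formed) = 22276 kJ
ΔH = Σ(broken) − Σ(formed) = 16681 − 22276 = −5595 kJ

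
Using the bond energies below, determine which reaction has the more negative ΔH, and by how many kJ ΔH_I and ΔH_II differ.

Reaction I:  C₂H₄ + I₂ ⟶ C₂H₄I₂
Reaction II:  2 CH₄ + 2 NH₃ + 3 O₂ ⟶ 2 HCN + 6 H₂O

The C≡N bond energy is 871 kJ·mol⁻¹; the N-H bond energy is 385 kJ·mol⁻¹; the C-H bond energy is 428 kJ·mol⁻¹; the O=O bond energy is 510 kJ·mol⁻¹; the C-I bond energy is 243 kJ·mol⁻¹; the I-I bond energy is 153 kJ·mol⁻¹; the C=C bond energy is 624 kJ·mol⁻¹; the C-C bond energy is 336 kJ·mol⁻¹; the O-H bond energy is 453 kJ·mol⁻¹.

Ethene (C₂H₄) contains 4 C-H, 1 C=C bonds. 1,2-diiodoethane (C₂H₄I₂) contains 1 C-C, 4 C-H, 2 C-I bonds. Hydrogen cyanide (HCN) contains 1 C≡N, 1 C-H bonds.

Reaction II, by 725 kJ

Reaction I:
  Bonds broken (reactants):
    C-H: 4 × 428 = 1712
    C=C: 1 × 624 = 624
    I-I: 1 × 153 = 153
    Σ(broken) = 2489 kJ
  Bonds formed (products):
    C-C: 1 × 336 = 336
    C-H: 4 × 428 = 1712
    C-I: 2 × 243 = 486
    Σ(formed) = 2534 kJ
  ΔH_I = 2489 − 2534 = −45 kJ
Reaction II:
  Bonds broken (reactants):
    C-H: 8 × 428 = 3424
    N-H: 6 × 385 = 2310
    O=O: 3 × 510 = 1530
    Σ(broken) = 7264 kJ
  Bonds formed (products):
    C≡N: 2 × 871 = 1742
    C-H: 2 × 428 = 856
    O-H: 12 × 453 = 5436
    Σ(formed) = 8034 kJ
  ΔH_II = 7264 − 8034 = −770 kJ
ΔH_I − ΔH_II = +725 kJ, so reaction II has the more negative ΔH; |ΔH_I − ΔH_II| = 725 kJ.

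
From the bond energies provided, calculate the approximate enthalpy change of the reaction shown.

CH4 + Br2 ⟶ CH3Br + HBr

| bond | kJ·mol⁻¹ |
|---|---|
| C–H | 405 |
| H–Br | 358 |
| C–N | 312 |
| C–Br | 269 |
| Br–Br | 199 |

Bonds broken (reactants):
  Br–Br: 1 × 199 = 199
  C–H: 4 × 405 = 1620
  Σ(broken) = 1819 kJ
Bonds formed (products):
  C–Br: 1 × 269 = 269
  C–H: 3 × 405 = 1215
  H–Br: 1 × 358 = 358
  Σ(formed) = 1842 kJ
ΔH = Σ(broken) − Σ(formed) = 1819 − 1842 = −23 kJ

ΔH ≈ −23 kJ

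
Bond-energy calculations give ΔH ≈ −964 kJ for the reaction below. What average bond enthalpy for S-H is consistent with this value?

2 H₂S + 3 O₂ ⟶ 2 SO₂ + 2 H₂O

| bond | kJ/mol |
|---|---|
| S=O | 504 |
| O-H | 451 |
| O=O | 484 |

D(S-H) ≈ 351 kJ/mol

Let D be the S-H bond energy.
Σ(broken) = 3×484 + 4×D = 1452 + 4D
Σ(formed) = 4×451 + 4×504 = 3820
ΔH = Σ(broken) − Σ(formed) = (1452 + 4D) − (3820) = −2368 + 4D
Setting this equal to −964 kJ gives 4D = 1404, so D = 351 kJ/mol.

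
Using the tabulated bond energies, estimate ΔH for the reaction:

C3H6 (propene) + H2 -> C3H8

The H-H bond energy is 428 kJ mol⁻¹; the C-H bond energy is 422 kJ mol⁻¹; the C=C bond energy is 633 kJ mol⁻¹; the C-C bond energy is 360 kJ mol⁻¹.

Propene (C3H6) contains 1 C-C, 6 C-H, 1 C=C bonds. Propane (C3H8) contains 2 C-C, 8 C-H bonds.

ΔH ≈ −143 kJ

Bonds broken (reactants):
  C-C: 1 × 360 = 360
  C-H: 6 × 422 = 2532
  C=C: 1 × 633 = 633
  H-H: 1 × 428 = 428
  Σ(broken) = 3953 kJ
Bonds formed (products):
  C-C: 2 × 360 = 720
  C-H: 8 × 422 = 3376
  Σ(formed) = 4096 kJ
ΔH = Σ(broken) − Σ(formed) = 3953 − 4096 = −143 kJ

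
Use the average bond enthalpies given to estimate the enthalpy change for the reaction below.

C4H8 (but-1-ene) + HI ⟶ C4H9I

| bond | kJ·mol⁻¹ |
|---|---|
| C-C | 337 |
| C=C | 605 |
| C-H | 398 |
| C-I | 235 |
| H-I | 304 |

ΔH ≈ −61 kJ

Bonds broken (reactants):
  C-C: 2 × 337 = 674
  C-H: 8 × 398 = 3184
  C=C: 1 × 605 = 605
  H-I: 1 × 304 = 304
  Σ(broken) = 4767 kJ
Bonds formed (products):
  C-C: 3 × 337 = 1011
  C-H: 9 × 398 = 3582
  C-I: 1 × 235 = 235
  Σ(formed) = 4828 kJ
ΔH = Σ(broken) − Σ(formed) = 4767 − 4828 = −61 kJ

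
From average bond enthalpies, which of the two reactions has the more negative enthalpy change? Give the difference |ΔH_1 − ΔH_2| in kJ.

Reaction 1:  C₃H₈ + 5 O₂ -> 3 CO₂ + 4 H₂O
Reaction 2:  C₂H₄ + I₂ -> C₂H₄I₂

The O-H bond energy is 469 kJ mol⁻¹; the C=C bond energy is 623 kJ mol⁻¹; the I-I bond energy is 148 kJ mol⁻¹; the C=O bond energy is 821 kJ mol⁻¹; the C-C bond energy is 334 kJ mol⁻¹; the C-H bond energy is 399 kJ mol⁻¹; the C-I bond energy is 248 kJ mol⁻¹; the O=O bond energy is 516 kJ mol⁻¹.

Reaction 1, by 2179 kJ

Reaction 1:
  Bonds broken (reactants):
    C-C: 2 × 334 = 668
    C-H: 8 × 399 = 3192
    O=O: 5 × 516 = 2580
    Σ(broken) = 6440 kJ
  Bonds formed (products):
    C=O: 6 × 821 = 4926
    O-H: 8 × 469 = 3752
    Σ(formed) = 8678 kJ
  ΔH_1 = 6440 − 8678 = −2238 kJ
Reaction 2:
  Bonds broken (reactants):
    C-H: 4 × 399 = 1596
    C=C: 1 × 623 = 623
    I-I: 1 × 148 = 148
    Σ(broken) = 2367 kJ
  Bonds formed (products):
    C-C: 1 × 334 = 334
    C-H: 4 × 399 = 1596
    C-I: 2 × 248 = 496
    Σ(formed) = 2426 kJ
  ΔH_2 = 2367 − 2426 = −59 kJ
ΔH_1 − ΔH_2 = −2179 kJ, so reaction 1 has the more negative ΔH; |ΔH_1 − ΔH_2| = 2179 kJ.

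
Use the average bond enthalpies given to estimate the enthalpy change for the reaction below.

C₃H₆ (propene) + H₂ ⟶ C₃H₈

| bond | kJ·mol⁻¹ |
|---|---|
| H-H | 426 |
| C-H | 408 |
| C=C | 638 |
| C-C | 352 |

ΔH ≈ −104 kJ

Bonds broken (reactants):
  C-C: 1 × 352 = 352
  C-H: 6 × 408 = 2448
  C=C: 1 × 638 = 638
  H-H: 1 × 426 = 426
  Σ(broken) = 3864 kJ
Bonds formed (products):
  C-C: 2 × 352 = 704
  C-H: 8 × 408 = 3264
  Σ(formed) = 3968 kJ
ΔH = Σ(broken) − Σ(formed) = 3864 − 3968 = −104 kJ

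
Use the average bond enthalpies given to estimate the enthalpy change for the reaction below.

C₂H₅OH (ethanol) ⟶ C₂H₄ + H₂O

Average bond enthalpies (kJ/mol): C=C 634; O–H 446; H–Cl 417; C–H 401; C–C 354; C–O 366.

Bonds broken (reactants):
  C–C: 1 × 354 = 354
  C–H: 5 × 401 = 2005
  C–O: 1 × 366 = 366
  O–H: 1 × 446 = 446
  Σ(broken) = 3171 kJ
Bonds formed (products):
  C–H: 4 × 401 = 1604
  C=C: 1 × 634 = 634
  O–H: 2 × 446 = 892
  Σ(formed) = 3130 kJ
ΔH = Σ(broken) − Σ(formed) = 3171 − 3130 = +41 kJ

ΔH ≈ +41 kJ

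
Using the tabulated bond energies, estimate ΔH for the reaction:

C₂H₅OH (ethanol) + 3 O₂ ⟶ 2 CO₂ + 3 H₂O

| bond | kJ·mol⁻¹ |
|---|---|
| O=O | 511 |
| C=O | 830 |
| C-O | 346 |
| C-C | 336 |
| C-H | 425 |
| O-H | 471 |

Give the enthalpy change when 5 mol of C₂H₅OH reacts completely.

Bonds broken (reactants):
  C-C: 1 × 336 = 336
  C-H: 5 × 425 = 2125
  C-O: 1 × 346 = 346
  O-H: 1 × 471 = 471
  O=O: 3 × 511 = 1533
  Σ(broken) = 4811 kJ
Bonds formed (products):
  C=O: 4 × 830 = 3320
  O-H: 6 × 471 = 2826
  Σ(formed) = 6146 kJ
ΔH = Σ(broken) − Σ(formed) = 4811 − 6146 = −1335 kJ
For 5× the reaction as written: 5 × (−1335) = −6675 kJ

ΔH = −6675 kJ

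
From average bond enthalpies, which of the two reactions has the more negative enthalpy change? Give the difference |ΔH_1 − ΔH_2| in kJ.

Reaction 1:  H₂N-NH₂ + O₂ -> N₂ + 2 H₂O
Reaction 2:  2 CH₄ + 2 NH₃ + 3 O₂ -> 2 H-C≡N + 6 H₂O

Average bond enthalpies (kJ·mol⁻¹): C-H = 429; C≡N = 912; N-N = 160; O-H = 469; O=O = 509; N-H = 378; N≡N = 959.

Reaction 1:
  Bonds broken (reactants):
    N-H: 4 × 378 = 1512
    N-N: 1 × 160 = 160
    O=O: 1 × 509 = 509
    Σ(broken) = 2181 kJ
  Bonds formed (products):
    N≡N: 1 × 959 = 959
    O-H: 4 × 469 = 1876
    Σ(formed) = 2835 kJ
  ΔH_1 = 2181 − 2835 = −654 kJ
Reaction 2:
  Bonds broken (reactants):
    C-H: 8 × 429 = 3432
    N-H: 6 × 378 = 2268
    O=O: 3 × 509 = 1527
    Σ(broken) = 7227 kJ
  Bonds formed (products):
    C≡N: 2 × 912 = 1824
    C-H: 2 × 429 = 858
    O-H: 12 × 469 = 5628
    Σ(formed) = 8310 kJ
  ΔH_2 = 7227 − 8310 = −1083 kJ
ΔH_1 − ΔH_2 = +429 kJ, so reaction 2 has the more negative ΔH; |ΔH_1 − ΔH_2| = 429 kJ.

Reaction 2, by 429 kJ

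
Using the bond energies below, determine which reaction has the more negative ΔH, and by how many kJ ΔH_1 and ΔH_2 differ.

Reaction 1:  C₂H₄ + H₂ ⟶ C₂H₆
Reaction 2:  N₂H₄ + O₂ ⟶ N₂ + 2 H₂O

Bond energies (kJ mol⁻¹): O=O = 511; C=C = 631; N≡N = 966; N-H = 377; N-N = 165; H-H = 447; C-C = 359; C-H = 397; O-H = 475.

Reaction 2, by 607 kJ

Reaction 1:
  Bonds broken (reactants):
    C-H: 4 × 397 = 1588
    C=C: 1 × 631 = 631
    H-H: 1 × 447 = 447
    Σ(broken) = 2666 kJ
  Bonds formed (products):
    C-C: 1 × 359 = 359
    C-H: 6 × 397 = 2382
    Σ(formed) = 2741 kJ
  ΔH_1 = 2666 − 2741 = −75 kJ
Reaction 2:
  Bonds broken (reactants):
    N-H: 4 × 377 = 1508
    N-N: 1 × 165 = 165
    O=O: 1 × 511 = 511
    Σ(broken) = 2184 kJ
  Bonds formed (products):
    N≡N: 1 × 966 = 966
    O-H: 4 × 475 = 1900
    Σ(formed) = 2866 kJ
  ΔH_2 = 2184 − 2866 = −682 kJ
ΔH_1 − ΔH_2 = +607 kJ, so reaction 2 has the more negative ΔH; |ΔH_1 − ΔH_2| = 607 kJ.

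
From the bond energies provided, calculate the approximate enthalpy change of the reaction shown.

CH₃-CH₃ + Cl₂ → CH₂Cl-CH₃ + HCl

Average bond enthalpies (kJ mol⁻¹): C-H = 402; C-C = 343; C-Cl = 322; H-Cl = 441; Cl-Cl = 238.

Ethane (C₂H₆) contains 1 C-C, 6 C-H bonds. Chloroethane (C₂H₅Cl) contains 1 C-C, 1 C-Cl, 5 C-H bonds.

Bonds broken (reactants):
  C-C: 1 × 343 = 343
  C-H: 6 × 402 = 2412
  Cl-Cl: 1 × 238 = 238
  Σ(broken) = 2993 kJ
Bonds formed (products):
  C-C: 1 × 343 = 343
  C-Cl: 1 × 322 = 322
  C-H: 5 × 402 = 2010
  H-Cl: 1 × 441 = 441
  Σ(formed) = 3116 kJ
ΔH = Σ(broken) − Σ(formed) = 2993 − 3116 = −123 kJ

ΔH ≈ −123 kJ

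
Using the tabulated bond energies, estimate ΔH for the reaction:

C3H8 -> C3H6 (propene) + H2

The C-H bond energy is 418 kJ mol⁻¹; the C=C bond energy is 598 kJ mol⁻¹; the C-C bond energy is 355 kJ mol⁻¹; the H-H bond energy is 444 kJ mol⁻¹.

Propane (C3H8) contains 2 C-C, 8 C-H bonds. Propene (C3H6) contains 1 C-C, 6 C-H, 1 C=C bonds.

Bonds broken (reactants):
  C-C: 2 × 355 = 710
  C-H: 8 × 418 = 3344
  Σ(broken) = 4054 kJ
Bonds formed (products):
  C-C: 1 × 355 = 355
  C-H: 6 × 418 = 2508
  C=C: 1 × 598 = 598
  H-H: 1 × 444 = 444
  Σ(formed) = 3905 kJ
ΔH = Σ(broken) − Σ(formed) = 4054 − 3905 = +149 kJ

ΔH ≈ +149 kJ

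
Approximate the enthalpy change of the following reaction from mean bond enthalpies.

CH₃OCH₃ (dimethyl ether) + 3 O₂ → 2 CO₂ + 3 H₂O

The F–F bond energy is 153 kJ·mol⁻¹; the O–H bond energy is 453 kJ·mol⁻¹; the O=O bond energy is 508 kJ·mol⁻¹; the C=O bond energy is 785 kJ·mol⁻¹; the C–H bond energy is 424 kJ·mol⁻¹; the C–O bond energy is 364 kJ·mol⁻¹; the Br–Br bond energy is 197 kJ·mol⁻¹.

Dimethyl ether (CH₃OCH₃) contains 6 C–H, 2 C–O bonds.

Bonds broken (reactants):
  C–H: 6 × 424 = 2544
  C–O: 2 × 364 = 728
  O=O: 3 × 508 = 1524
  Σ(broken) = 4796 kJ
Bonds formed (products):
  C=O: 4 × 785 = 3140
  O–H: 6 × 453 = 2718
  Σ(formed) = 5858 kJ
ΔH = Σ(broken) − Σ(formed) = 4796 − 5858 = −1062 kJ

ΔH ≈ −1062 kJ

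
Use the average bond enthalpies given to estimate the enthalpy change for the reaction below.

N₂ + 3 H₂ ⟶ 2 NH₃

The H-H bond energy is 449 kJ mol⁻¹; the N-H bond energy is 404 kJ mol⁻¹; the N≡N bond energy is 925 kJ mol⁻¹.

ΔH ≈ −152 kJ

Bonds broken (reactants):
  H-H: 3 × 449 = 1347
  N≡N: 1 × 925 = 925
  Σ(broken) = 2272 kJ
Bonds formed (products):
  N-H: 6 × 404 = 2424
  Σ(formed) = 2424 kJ
ΔH = Σ(broken) − Σ(formed) = 2272 − 2424 = −152 kJ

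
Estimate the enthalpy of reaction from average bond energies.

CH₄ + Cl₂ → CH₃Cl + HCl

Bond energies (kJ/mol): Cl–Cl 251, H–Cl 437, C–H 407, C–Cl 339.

ΔH ≈ −118 kJ

Bonds broken (reactants):
  C–H: 4 × 407 = 1628
  Cl–Cl: 1 × 251 = 251
  Σ(broken) = 1879 kJ
Bonds formed (products):
  C–Cl: 1 × 339 = 339
  C–H: 3 × 407 = 1221
  H–Cl: 1 × 437 = 437
  Σ(formed) = 1997 kJ
ΔH = Σ(broken) − Σ(formed) = 1879 − 1997 = −118 kJ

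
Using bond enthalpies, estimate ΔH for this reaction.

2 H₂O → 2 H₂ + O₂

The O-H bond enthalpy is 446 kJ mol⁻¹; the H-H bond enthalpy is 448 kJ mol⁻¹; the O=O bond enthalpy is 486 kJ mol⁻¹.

Bonds broken (reactants):
  O-H: 4 × 446 = 1784
  Σ(broken) = 1784 kJ
Bonds formed (products):
  H-H: 2 × 448 = 896
  O=O: 1 × 486 = 486
  Σ(formed) = 1382 kJ
ΔH = Σ(broken) − Σ(formed) = 1784 − 1382 = +402 kJ

ΔH ≈ +402 kJ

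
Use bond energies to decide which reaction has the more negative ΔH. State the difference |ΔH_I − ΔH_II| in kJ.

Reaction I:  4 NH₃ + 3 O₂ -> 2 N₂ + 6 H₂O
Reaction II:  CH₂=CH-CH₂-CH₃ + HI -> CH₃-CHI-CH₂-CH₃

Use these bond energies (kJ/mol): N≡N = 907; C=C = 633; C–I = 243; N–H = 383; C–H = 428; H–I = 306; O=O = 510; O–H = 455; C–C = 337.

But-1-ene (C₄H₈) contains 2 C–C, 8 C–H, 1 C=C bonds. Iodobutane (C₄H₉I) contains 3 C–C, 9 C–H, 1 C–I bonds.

Reaction I, by 1079 kJ

Reaction I:
  Bonds broken (reactants):
    N–H: 12 × 383 = 4596
    O=O: 3 × 510 = 1530
    Σ(broken) = 6126 kJ
  Bonds formed (products):
    N≡N: 2 × 907 = 1814
    O–H: 12 × 455 = 5460
    Σ(formed) = 7274 kJ
  ΔH_I = 6126 − 7274 = −1148 kJ
Reaction II:
  Bonds broken (reactants):
    C–C: 2 × 337 = 674
    C–H: 8 × 428 = 3424
    C=C: 1 × 633 = 633
    H–I: 1 × 306 = 306
    Σ(broken) = 5037 kJ
  Bonds formed (products):
    C–C: 3 × 337 = 1011
    C–H: 9 × 428 = 3852
    C–I: 1 × 243 = 243
    Σ(formed) = 5106 kJ
  ΔH_II = 5037 − 5106 = −69 kJ
ΔH_I − ΔH_II = −1079 kJ, so reaction I has the more negative ΔH; |ΔH_I − ΔH_II| = 1079 kJ.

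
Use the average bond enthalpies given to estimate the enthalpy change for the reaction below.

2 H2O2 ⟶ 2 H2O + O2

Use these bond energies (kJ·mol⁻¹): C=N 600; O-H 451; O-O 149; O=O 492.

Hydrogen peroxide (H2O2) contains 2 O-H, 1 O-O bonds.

ΔH ≈ −194 kJ

Bonds broken (reactants):
  O-H: 4 × 451 = 1804
  O-O: 2 × 149 = 298
  Σ(broken) = 2102 kJ
Bonds formed (products):
  O-H: 4 × 451 = 1804
  O=O: 1 × 492 = 492
  Σ(formed) = 2296 kJ
ΔH = Σ(broken) − Σ(formed) = 2102 − 2296 = −194 kJ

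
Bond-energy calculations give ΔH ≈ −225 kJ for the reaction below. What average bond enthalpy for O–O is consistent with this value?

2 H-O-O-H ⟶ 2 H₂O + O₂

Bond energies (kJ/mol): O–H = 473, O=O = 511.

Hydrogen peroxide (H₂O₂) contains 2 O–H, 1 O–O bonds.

Let D be the O–O bond energy.
Σ(broken) = 4×473 + 2×D = 1892 + 2D
Σ(formed) = 4×473 + 1×511 = 2403
ΔH = Σ(broken) − Σ(formed) = (1892 + 2D) − (2403) = −511 + 2D
Setting this equal to −225 kJ gives 2D = 286, so D = 143 kJ/mol.

D(O–O) ≈ 143 kJ/mol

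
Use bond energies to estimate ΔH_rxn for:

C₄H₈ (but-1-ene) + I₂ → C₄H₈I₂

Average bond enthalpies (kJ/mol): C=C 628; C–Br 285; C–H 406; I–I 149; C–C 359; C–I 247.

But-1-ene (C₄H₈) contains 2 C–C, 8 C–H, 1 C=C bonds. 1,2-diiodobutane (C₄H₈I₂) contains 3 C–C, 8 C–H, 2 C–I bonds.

ΔH ≈ −76 kJ

Bonds broken (reactants):
  C–C: 2 × 359 = 718
  C–H: 8 × 406 = 3248
  C=C: 1 × 628 = 628
  I–I: 1 × 149 = 149
  Σ(broken) = 4743 kJ
Bonds formed (products):
  C–C: 3 × 359 = 1077
  C–H: 8 × 406 = 3248
  C–I: 2 × 247 = 494
  Σ(formed) = 4819 kJ
ΔH = Σ(broken) − Σ(formed) = 4743 − 4819 = −76 kJ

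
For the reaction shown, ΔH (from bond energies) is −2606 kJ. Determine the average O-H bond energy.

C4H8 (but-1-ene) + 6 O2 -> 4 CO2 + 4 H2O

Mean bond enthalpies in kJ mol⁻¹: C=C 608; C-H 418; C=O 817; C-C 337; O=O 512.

D(O-H) ≈ 471 kJ/mol

Let D be the O-H bond energy.
Σ(broken) = 2×337 + 8×418 + 1×608 + 6×512 = 7698
Σ(formed) = 8×817 + 8×D = 6536 + 8D
ΔH = Σ(broken) − Σ(formed) = (7698) − (6536 + 8D) = +1162 − 8D
Setting this equal to −2606 kJ gives 8D = 3768, so D = 471 kJ/mol.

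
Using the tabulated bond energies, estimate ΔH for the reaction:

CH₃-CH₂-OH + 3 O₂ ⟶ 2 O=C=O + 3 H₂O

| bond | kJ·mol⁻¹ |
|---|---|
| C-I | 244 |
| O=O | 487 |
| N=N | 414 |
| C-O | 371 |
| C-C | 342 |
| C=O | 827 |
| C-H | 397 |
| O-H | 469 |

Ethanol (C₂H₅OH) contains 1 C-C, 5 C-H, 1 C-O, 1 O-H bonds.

ΔH ≈ −1494 kJ

Bonds broken (reactants):
  C-C: 1 × 342 = 342
  C-H: 5 × 397 = 1985
  C-O: 1 × 371 = 371
  O-H: 1 × 469 = 469
  O=O: 3 × 487 = 1461
  Σ(broken) = 4628 kJ
Bonds formed (products):
  C=O: 4 × 827 = 3308
  O-H: 6 × 469 = 2814
  Σ(formed) = 6122 kJ
ΔH = Σ(broken) − Σ(formed) = 4628 − 6122 = −1494 kJ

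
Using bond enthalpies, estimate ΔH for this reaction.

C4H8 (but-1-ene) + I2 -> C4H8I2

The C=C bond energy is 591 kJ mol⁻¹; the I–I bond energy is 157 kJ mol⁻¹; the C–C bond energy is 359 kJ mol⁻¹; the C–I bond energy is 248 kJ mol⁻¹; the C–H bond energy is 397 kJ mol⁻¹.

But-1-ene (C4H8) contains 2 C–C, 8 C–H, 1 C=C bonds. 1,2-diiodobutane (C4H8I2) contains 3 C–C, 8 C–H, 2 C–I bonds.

ΔH ≈ −107 kJ

Bonds broken (reactants):
  C–C: 2 × 359 = 718
  C–H: 8 × 397 = 3176
  C=C: 1 × 591 = 591
  I–I: 1 × 157 = 157
  Σ(broken) = 4642 kJ
Bonds formed (products):
  C–C: 3 × 359 = 1077
  C–H: 8 × 397 = 3176
  C–I: 2 × 248 = 496
  Σ(formed) = 4749 kJ
ΔH = Σ(broken) − Σ(formed) = 4642 − 4749 = −107 kJ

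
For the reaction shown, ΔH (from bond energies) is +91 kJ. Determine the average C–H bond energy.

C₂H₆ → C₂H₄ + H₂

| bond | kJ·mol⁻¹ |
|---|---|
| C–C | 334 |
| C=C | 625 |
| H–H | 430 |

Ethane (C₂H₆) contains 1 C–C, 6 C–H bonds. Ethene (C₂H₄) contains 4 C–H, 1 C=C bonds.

Let D be the C–H bond energy.
Σ(broken) = 1×334 + 6×D = 334 + 6D
Σ(formed) = 4×D + 1×625 + 1×430 = 1055 + 4D
ΔH = Σ(broken) − Σ(formed) = (334 + 6D) − (1055 + 4D) = −721 + 2D
Setting this equal to +91 kJ gives 2D = 812, so D = 406 kJ/mol.

D(C–H) ≈ 406 kJ/mol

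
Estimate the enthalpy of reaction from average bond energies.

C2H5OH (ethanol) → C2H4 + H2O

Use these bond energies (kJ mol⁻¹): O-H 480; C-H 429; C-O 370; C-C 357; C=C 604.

ΔH ≈ +72 kJ

Bonds broken (reactants):
  C-C: 1 × 357 = 357
  C-H: 5 × 429 = 2145
  C-O: 1 × 370 = 370
  O-H: 1 × 480 = 480
  Σ(broken) = 3352 kJ
Bonds formed (products):
  C-H: 4 × 429 = 1716
  C=C: 1 × 604 = 604
  O-H: 2 × 480 = 960
  Σ(formed) = 3280 kJ
ΔH = Σ(broken) − Σ(formed) = 3352 − 3280 = +72 kJ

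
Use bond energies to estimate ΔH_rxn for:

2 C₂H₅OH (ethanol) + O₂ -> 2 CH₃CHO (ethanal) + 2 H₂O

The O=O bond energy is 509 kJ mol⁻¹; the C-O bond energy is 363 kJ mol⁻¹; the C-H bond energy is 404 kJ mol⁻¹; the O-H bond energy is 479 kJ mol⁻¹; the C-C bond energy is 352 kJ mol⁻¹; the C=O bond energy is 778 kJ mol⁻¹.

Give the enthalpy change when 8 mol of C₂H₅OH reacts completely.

ΔH = −1884 kJ

Bonds broken (reactants):
  C-C: 2 × 352 = 704
  C-H: 10 × 404 = 4040
  C-O: 2 × 363 = 726
  O-H: 2 × 479 = 958
  O=O: 1 × 509 = 509
  Σ(broken) = 6937 kJ
Bonds formed (products):
  C-C: 2 × 352 = 704
  C-H: 8 × 404 = 3232
  C=O: 2 × 778 = 1556
  O-H: 4 × 479 = 1916
  Σ(formed) = 7408 kJ
ΔH = Σ(broken) − Σ(formed) = 6937 − 7408 = −471 kJ
For 4× the reaction as written: 4 × (−471) = −1884 kJ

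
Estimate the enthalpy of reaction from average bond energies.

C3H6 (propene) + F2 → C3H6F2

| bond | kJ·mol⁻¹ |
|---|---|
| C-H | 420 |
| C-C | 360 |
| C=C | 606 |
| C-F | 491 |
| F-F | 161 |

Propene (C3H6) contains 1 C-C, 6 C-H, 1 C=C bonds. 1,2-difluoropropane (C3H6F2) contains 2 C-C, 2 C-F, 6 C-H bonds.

Bonds broken (reactants):
  C-C: 1 × 360 = 360
  C-H: 6 × 420 = 2520
  C=C: 1 × 606 = 606
  F-F: 1 × 161 = 161
  Σ(broken) = 3647 kJ
Bonds formed (products):
  C-C: 2 × 360 = 720
  C-F: 2 × 491 = 982
  C-H: 6 × 420 = 2520
  Σ(formed) = 4222 kJ
ΔH = Σ(broken) − Σ(formed) = 3647 − 4222 = −575 kJ

ΔH ≈ −575 kJ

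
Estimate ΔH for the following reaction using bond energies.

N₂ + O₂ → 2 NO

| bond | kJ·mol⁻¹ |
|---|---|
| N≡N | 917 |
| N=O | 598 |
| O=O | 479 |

ΔH ≈ +200 kJ

Bonds broken (reactants):
  N≡N: 1 × 917 = 917
  O=O: 1 × 479 = 479
  Σ(broken) = 1396 kJ
Bonds formed (products):
  N=O: 2 × 598 = 1196
  Σ(formed) = 1196 kJ
ΔH = Σ(broken) − Σ(formed) = 1396 − 1196 = +200 kJ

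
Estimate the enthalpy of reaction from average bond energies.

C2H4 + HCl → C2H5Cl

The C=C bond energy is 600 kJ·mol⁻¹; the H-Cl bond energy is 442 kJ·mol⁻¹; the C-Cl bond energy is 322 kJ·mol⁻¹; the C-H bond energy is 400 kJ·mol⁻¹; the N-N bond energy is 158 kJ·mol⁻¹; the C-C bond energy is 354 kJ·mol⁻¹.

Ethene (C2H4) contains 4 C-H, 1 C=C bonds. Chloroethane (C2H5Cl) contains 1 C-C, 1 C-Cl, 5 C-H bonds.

ΔH ≈ −34 kJ

Bonds broken (reactants):
  C-H: 4 × 400 = 1600
  C=C: 1 × 600 = 600
  H-Cl: 1 × 442 = 442
  Σ(broken) = 2642 kJ
Bonds formed (products):
  C-C: 1 × 354 = 354
  C-Cl: 1 × 322 = 322
  C-H: 5 × 400 = 2000
  Σ(formed) = 2676 kJ
ΔH = Σ(broken) − Σ(formed) = 2642 − 2676 = −34 kJ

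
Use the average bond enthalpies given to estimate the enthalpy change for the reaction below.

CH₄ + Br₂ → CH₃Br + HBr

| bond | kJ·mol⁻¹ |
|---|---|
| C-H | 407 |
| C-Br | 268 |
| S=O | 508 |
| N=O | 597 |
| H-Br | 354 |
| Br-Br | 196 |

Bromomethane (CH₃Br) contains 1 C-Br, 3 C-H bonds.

ΔH ≈ −19 kJ

Bonds broken (reactants):
  Br-Br: 1 × 196 = 196
  C-H: 4 × 407 = 1628
  Σ(broken) = 1824 kJ
Bonds formed (products):
  C-Br: 1 × 268 = 268
  C-H: 3 × 407 = 1221
  H-Br: 1 × 354 = 354
  Σ(formed) = 1843 kJ
ΔH = Σ(broken) − Σ(formed) = 1824 − 1843 = −19 kJ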